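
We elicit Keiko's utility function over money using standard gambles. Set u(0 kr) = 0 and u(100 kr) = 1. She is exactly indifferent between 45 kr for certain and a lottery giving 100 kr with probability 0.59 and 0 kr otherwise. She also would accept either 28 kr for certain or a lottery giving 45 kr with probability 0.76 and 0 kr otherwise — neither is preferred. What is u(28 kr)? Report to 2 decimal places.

From the first indifference, u(45 kr) = 0.59·u(100 kr) + 0.41·u(0 kr) = 0.59·1 + 0.41·0 = 0.59.
Chaining: u(28 kr) = 0.76·0.59 + 0.24·0.00 = 0.4484.

0.45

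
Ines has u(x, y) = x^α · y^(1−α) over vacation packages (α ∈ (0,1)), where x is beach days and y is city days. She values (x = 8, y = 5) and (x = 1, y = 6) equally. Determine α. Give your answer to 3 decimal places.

The Cobb–Douglas utilities coincide, so 8^α·5^(1−α) = 1^α·6^(1−α).
(8/1)^α = (6/5)^(1−α); take logs: α·ln(8/1) = (1−α)·ln(6/5), i.e. α·2.079442 = (1−α)·0.182322.
With A = 2.079442 and B = 0.182322: α·A = (1−α)·B, so α = B/(A+B) = 0.182322/2.261764 ≈ 0.081.

α ≈ 0.081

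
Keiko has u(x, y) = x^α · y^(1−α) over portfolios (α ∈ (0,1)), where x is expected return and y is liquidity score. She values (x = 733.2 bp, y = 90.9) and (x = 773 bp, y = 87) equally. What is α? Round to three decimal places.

The Cobb–Douglas utilities coincide, so 733.2^α·90.9^(1−α) = 773^α·87^(1−α).
Taking logs: α·ln 733.2 + (1−α)·ln 90.9 = α·ln 773 + (1−α)·ln 87, i.e. α·-0.052861 = (1−α)·-0.043852.
So α/(1−α) = (-0.043852)/(-0.052861) = 0.829572, and α = 0.829572/1.829572 ≈ 0.453.

α ≈ 0.453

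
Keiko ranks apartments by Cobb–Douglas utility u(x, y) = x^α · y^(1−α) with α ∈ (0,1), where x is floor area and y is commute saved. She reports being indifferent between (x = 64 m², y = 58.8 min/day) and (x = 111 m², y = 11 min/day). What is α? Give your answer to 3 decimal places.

Indifference: 64^α · 58.8^(1−α) = 111^α · 11^(1−α).
Rearrange to (64/111)^α = (11/58.8)^(1−α) and take logs: α·-0.550647 = (1−α)·-1.676247.
Thus α·(-2.226894) = -1.676247, so α = -1.676247/-2.226894 ≈ 0.753.

α ≈ 0.753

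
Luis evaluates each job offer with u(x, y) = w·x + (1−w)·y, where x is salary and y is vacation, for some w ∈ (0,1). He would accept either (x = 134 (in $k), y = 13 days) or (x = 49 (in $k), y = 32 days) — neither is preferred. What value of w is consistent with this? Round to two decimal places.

w = 0.18

Indifference: w·134 + (1−w)·13 = w·49 + (1−w)·32.
Collecting terms: w·85 = (1−w)·19.
Hence w = 19/(85+19) = 19/104 = 0.18.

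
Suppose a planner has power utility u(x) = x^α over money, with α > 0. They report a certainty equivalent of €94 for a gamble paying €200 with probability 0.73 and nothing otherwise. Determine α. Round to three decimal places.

The lottery's expected utility is 0.73·u(200) + 0.27·u(0) = 0.73·200^α (since u(0) = 0 for α > 0).
Indifference: 94^α = 0.73·200^α, so (94/200)^α = 0.73.
Taking logs: α·ln(94/200) = ln(0.73), so α = -0.314711 / -0.755023 ≈ 0.417.

α ≈ 0.417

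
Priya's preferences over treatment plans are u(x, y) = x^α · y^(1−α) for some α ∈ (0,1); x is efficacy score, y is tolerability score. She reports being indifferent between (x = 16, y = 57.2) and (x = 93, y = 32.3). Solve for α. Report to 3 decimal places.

α ≈ 0.245

Indifference: 16^α · 57.2^(1−α) = 93^α · 32.3^(1−α).
(16/93)^α = (32.3/57.2)^(1−α); take logs: α·ln(16/93) = (1−α)·ln(32.3/57.2), i.e. α·-1.760011 = (1−α)·-0.571487.
Thus α·(-2.331498) = -0.571487, so α = -0.571487/-2.331498 ≈ 0.245.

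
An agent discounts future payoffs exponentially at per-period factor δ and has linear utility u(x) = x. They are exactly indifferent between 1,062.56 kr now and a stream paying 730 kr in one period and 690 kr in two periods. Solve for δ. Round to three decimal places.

The stream is worth 730δ + 690δ² today, so 730δ + 690δ² = 1062.56.
So 690δ² + 730δ − 1062.56 = 0.
The positive root is δ = [−730 + √(730² + 4·690·1062.56)] / (2·690) = (−730 + 1861.603)/1380 ≈ 0.820.

δ ≈ 0.820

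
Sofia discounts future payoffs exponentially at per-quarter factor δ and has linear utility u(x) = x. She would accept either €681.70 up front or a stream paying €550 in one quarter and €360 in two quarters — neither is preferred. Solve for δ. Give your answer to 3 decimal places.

δ ≈ 0.810

The stream is worth 550δ + 360δ² today, so 550δ + 360δ² = 681.70.
That is, 360δ² + 550δ − 681.70 = 0, a quadratic in δ.
The positive root is δ = [−550 + √(550² + 4·360·681.70)] / (2·360) = (−550 + 1133.203)/720 ≈ 0.810.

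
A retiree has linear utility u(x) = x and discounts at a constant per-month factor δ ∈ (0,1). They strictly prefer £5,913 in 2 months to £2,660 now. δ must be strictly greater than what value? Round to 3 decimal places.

The preference means 2660 < δ^2·5913.
Dividing by 5913: δ^2 > 0.44986. Both sides are positive, so the square root keeps the direction.
δ > 0.44986^(1/2) = 0.671.

δ > 0.671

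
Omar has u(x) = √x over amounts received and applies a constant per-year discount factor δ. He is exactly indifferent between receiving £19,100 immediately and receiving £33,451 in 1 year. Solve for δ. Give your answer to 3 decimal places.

Indifference means u(19100) = δ · u(33451), so δ = u(19100)/u(33451).
Since u(x) = √x, δ = √(19100/33451) = 0.75564.

δ ≈ 0.756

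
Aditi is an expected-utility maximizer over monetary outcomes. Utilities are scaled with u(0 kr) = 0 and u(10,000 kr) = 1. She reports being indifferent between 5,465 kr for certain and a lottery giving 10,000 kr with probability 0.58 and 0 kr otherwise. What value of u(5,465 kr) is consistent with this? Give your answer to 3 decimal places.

0.580

u(5,465 kr) equals the lottery's expected utility: 0.58·1 + 0.42·0 = 0.58.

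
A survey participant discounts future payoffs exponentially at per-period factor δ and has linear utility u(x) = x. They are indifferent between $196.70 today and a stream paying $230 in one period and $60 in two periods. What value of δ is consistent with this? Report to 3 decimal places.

δ ≈ 0.720

The stream is worth 230δ + 60δ² today, so 230δ + 60δ² = 196.70.
So 60δ² + 230δ − 196.70 = 0.
By the quadratic formula (taking the positive root), δ = (−230 + √100108.00) / 120 ≈ 0.720.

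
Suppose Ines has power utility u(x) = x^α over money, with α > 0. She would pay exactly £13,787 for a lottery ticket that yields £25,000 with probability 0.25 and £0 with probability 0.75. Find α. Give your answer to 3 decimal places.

Since u(0) = 0, the lottery's EU is 0.25·25000^α.
Setting u(13787) equal to that: 13787^α = 0.25·25000^α ⇒ (13787/25000)^α = 0.25.
Taking logs: α·ln(13787/25000) = ln(0.25), so α = -1.386294 / -0.595150 ≈ 2.329.

α ≈ 2.329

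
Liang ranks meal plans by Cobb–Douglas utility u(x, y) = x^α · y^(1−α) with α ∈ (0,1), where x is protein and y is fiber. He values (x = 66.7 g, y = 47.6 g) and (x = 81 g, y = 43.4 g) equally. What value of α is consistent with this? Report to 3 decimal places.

α ≈ 0.322

The Cobb–Douglas utilities coincide, so 66.7^α·47.6^(1−α) = 81^α·43.4^(1−α).
Rearrange to (66.7/81)^α = (43.4/47.6)^(1−α) and take logs: α·-0.194244 = (1−α)·-0.092373.
So α/(1−α) = (-0.092373)/(-0.194244) = 0.475551, and α = 0.475551/1.475551 ≈ 0.322.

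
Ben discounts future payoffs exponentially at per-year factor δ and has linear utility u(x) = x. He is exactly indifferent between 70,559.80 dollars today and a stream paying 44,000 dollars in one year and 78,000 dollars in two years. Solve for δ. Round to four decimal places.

δ ≈ 0.7100

The stream is worth 44000δ + 78000δ² today, so 44000δ + 78000δ² = 70559.80.
That is, 78000δ² + 44000δ − 70559.80 = 0, a quadratic in δ.
δ = (−44000 + √(44000² + 4·78000·70559.80)) / (2·78000) = (−44000 + √23950657600.00) / 156000 ≈ 0.7100.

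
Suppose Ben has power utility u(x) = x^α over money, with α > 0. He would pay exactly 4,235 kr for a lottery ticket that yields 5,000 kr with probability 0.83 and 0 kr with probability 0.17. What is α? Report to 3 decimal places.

The lottery's expected utility is 0.83·u(5000) + 0.17·u(0) = 0.83·5000^α (since u(0) = 0 for α > 0).
Equating: 4235^α = 0.83·5000^α, i.e. 0.8470^α = 0.83.
Take logs: α = ln 0.83 / ln(4235/5000) ≈ 1.12210.

α ≈ 1.122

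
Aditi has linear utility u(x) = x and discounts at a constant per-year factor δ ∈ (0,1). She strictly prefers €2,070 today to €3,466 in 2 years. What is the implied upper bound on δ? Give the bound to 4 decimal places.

δ < 0.7728

Comparing present values: 2070 > δ^2·3466.
Dividing by 3466: δ^2 < 0.59723. Both sides are positive, so the square root keeps the direction.
δ < 0.59723^(1/2) = 0.7728.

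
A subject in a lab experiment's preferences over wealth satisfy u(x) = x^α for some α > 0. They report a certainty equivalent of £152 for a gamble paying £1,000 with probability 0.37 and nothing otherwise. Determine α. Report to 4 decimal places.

The lottery's expected utility is 0.37·u(1000) + 0.63·u(0) = 0.37·1000^α (since u(0) = 0 for α > 0).
Setting u(152) equal to that: 152^α = 0.37·1000^α ⇒ (152/1000)^α = 0.37.
Take logs: α = ln 0.37 / ln(152/1000) ≈ 0.527770.

α ≈ 0.5278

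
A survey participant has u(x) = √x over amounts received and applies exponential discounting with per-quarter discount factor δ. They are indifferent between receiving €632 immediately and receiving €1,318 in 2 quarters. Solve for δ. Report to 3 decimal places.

δ ≈ 0.832

Indifference means u(632) = δ^2 · u(1318), so δ^2 = u(632)/u(1318).
Since u(x) = √x, δ^2 = √(632/1318) = 0.69247.
Taking the square root: δ = 0.69247^(1/2) ≈ 0.832.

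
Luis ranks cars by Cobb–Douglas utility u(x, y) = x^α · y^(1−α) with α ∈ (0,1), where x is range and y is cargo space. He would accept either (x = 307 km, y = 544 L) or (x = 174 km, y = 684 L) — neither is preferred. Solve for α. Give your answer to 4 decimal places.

Set the two utilities equal: 307^α·544^(1−α) = 174^α·684^(1−α).
(307/174)^α = (684/544)^(1−α); take logs: α·ln(307/174) = (1−α)·ln(684/544), i.e. α·0.5677924 = (1−α)·0.2290087.
Thus α·(0.7968011) = 0.2290087, so α = 0.2290087/0.7968011 ≈ 0.2874.

α ≈ 0.2874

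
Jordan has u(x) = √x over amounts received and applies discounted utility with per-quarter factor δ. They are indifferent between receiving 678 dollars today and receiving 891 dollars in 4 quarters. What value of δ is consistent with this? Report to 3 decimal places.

The payoff in 4 quarters is discounted by δ^4, so u(678) = δ^4·u(891) and δ^4 = u(678)/u(891).
Since u(x) = √x, δ^4 = √(678/891) = 0.87232.
So δ = 0.87232^(1/4) ≈ 0.966.

δ ≈ 0.966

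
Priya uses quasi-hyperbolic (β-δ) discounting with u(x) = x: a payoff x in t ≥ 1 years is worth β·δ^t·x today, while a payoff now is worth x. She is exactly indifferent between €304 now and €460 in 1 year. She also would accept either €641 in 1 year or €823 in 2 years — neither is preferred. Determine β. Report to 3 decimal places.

β ≈ 0.849

From the later pair, β·δ^1·641 = β·δ^2·823; dividing through, δ = 641/823 = 0.77886.
Now use the now-vs-future pair: 304 = β·δ·460 gives β = 304/(0.77886·460) ≈ 0.849.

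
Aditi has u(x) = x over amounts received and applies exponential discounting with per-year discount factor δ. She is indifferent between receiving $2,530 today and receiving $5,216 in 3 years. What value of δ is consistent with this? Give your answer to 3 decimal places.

δ ≈ 0.786

Indifference means u(2530) = δ^3 · u(5216), so δ^3 = u(2530)/u(5216).
With u(x) = x: δ^3 = 2530/5216 = 0.48505.
Hence δ = (0.48505)^(1/3) = 0.78571.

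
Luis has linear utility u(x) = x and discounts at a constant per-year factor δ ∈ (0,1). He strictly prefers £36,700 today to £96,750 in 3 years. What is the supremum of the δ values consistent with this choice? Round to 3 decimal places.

δ < 0.724

The preference means 36700 > δ^3·96750.
Hence δ^3 < 36700/96750 = 0.37933, and x ↦ x^(1/3) is increasing on (0,∞).
δ < 0.37933^(1/3) = 0.724.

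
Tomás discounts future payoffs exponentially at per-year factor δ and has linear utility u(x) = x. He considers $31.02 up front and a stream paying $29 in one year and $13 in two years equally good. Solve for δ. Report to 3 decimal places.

δ ≈ 0.790

Equating present values: 31.02 = 29δ + 13δ².
That is, 13δ² + 29δ − 31.02 = 0, a quadratic in δ.
δ = (−29 + √(29² + 4·13·31.02)) / (2·13) = (−29 + √2454.04) / 26 ≈ 0.790.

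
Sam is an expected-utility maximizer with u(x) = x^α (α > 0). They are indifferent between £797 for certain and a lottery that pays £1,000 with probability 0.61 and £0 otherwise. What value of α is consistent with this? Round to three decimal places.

α ≈ 2.178

Since u(0) = 0, the lottery's EU is 0.61·1000^α.
Indifference: 797^α = 0.61·1000^α, so (797/1000)^α = 0.61.
Taking logs: α·ln(797/1000) = ln(0.61), so α = -0.494296 / -0.226901 ≈ 2.178.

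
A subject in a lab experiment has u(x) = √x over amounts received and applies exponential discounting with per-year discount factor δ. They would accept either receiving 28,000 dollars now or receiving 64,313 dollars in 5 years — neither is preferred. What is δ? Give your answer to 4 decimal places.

δ ≈ 0.9202

Equating discounted utilities: u(28000) = δ^5·u(64313) ⇒ δ^5 = u(28000)/u(64313).
With u(x) = √x: δ^5 = √28000/√64313 = √(28000/64313) = 0.65983.
Hence δ = (0.65983)^(1/5) = 0.920208.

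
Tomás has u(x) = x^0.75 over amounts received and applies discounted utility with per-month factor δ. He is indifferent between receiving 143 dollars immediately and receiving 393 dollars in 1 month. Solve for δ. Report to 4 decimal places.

Equating discounted utilities: u(143) = δ·u(393) ⇒ δ = u(143)/u(393).
Since u(x) = x^0.75, δ = (143/393)^0.75 = 0.36387^0.75 = 0.46850.

δ ≈ 0.4685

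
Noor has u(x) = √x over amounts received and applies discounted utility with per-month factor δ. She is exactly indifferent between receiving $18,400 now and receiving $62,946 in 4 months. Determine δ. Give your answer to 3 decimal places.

The payoff in 4 months is discounted by δ^4, so u(18400) = δ^4·u(62946) and δ^4 = u(18400)/u(62946).
With u(x) = √x: δ^4 = √18400/√62946 = √(18400/62946) = 0.54066.
Hence δ = (0.54066)^(1/4) = 0.85749.

δ ≈ 0.857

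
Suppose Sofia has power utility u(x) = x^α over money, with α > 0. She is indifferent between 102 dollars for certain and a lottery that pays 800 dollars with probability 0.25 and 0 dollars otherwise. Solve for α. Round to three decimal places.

Since u(0) = 0, the lottery's EU is 0.25·800^α.
Setting u(102) equal to that: 102^α = 0.25·800^α ⇒ (102/800)^α = 0.25.
Take logs: α = ln 0.25 / ln(102/800) ≈ 0.67308.

α ≈ 0.673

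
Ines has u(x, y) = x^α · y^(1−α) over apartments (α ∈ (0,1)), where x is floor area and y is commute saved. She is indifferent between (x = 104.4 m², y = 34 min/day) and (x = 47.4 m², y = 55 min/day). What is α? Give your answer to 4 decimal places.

α ≈ 0.3785

Set the two utilities equal: 104.4^α·34^(1−α) = 47.4^α·55^(1−α).
(104.4/47.4)^α = (55/34)^(1−α); take logs: α·ln(104.4/47.4) = (1−α)·ln(55/34), i.e. α·0.7896074 = (1−α)·0.4809727.
With A = 0.7896074 and B = 0.4809727: α·A = (1−α)·B, so α = B/(A+B) = 0.4809727/1.2705801 ≈ 0.3785.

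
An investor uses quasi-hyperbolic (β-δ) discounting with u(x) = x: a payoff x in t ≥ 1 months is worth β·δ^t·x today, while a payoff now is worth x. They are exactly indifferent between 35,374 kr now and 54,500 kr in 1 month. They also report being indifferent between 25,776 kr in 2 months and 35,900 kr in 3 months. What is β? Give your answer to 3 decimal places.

β ≈ 0.904

The second indifference involves only future payoffs, so β cancels: β·δ^2·25776 = β·δ^3·35900, giving δ = 25776/35900 = 0.71799.
Substituting δ into 35374 = β·δ·54500: β = 35374/(39130.696) ≈ 0.904.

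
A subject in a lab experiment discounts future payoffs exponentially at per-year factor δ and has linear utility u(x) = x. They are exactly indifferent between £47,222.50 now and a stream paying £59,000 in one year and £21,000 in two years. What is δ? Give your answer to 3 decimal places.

Present value of the stream is 59000·δ + 21000·δ². Indifference gives 59000δ + 21000δ² = 47222.50.
That is, 21000δ² + 59000δ − 47222.50 = 0, a quadratic in δ.
δ = (−59000 + √(59000² + 4·21000·47222.50)) / (2·21000) = (−59000 + √7447690000.00) / 42000 ≈ 0.650.

δ ≈ 0.650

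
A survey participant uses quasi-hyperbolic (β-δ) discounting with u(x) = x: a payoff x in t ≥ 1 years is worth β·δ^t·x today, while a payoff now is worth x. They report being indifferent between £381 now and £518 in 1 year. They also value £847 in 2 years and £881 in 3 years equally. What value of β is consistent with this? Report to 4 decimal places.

Both payoffs in the second observation are in the future, so β drops out: δ^2·847 = δ^3·881 ⇒ δ = 847/881 = 0.96141.
Substituting δ into 381 = β·δ·518: β = 381/(498.009) ≈ 0.7650.

β ≈ 0.7650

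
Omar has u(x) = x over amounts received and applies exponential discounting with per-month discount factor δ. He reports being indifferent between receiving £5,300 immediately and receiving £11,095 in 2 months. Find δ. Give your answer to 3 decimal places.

Indifference means u(5300) = δ^2 · u(11095), so δ^2 = u(5300)/u(11095).
With u(x) = x: δ^2 = 5300/11095 = 0.47769.
So δ = 0.47769^(1/2) ≈ 0.691.

δ ≈ 0.691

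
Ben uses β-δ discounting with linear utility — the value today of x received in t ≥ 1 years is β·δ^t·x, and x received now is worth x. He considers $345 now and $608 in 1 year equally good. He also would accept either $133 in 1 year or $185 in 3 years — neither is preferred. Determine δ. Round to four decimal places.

δ ≈ 0.8479

The second indifference involves only future payoffs, so β cancels: β·δ^1·133 = β·δ^3·185, giving δ^2 = 133/185 = 0.71892, so δ = 0.84789.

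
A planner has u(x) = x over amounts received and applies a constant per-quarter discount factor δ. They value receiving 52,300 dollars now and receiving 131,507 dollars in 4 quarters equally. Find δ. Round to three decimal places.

Indifference means u(52300) = δ^4 · u(131507), so δ^4 = u(52300)/u(131507).
With u(x) = x: δ^4 = 52300/131507 = 0.39770.
So δ = 0.39770^(1/4) ≈ 0.794.

δ ≈ 0.794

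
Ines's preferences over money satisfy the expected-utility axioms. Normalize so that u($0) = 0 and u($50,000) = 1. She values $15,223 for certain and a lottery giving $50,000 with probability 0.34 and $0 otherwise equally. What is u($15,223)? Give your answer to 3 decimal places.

0.340

u($15,223) equals the lottery's expected utility: 0.34·1 + 0.66·0 = 0.34.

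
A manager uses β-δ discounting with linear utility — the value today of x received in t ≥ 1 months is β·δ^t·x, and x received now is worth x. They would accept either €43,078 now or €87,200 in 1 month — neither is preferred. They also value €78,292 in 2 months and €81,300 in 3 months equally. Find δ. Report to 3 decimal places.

Both payoffs in the second observation are in the future, so β drops out: δ^2·78292 = δ^3·81300 ⇒ δ = 78292/81300 = 0.96300.

δ ≈ 0.963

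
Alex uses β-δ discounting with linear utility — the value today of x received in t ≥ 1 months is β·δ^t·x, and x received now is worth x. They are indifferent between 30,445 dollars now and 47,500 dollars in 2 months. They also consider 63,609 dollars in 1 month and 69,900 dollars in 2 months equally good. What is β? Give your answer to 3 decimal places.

The second indifference involves only future payoffs, so β cancels: β·δ^1·63609 = β·δ^2·69900, giving δ = 63609/69900 = 0.91000.
The first indifference: 30445 = β·δ^2·47500, so β = 30445/(δ^2·47500) = 30445/(0.82810·47500) ≈ 0.774.

β ≈ 0.774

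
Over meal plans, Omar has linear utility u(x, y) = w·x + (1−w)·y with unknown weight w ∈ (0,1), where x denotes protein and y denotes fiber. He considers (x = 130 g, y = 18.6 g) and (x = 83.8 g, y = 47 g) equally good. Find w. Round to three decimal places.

Indifference: w·130 + (1−w)·18.6 = w·83.8 + (1−w)·47.
w·(130−83.8) = (1−w)·(47−18.6), i.e. w·46.2 = (1−w)·28.4.
Hence w = 28.4/(46.2+28.4) = 28.4/74.6 = 0.381.

w = 0.381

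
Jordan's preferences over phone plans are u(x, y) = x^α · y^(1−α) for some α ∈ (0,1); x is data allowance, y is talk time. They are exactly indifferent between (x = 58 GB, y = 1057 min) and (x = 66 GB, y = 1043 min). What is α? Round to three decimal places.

Set the two utilities equal: 58^α·1057^(1−α) = 66^α·1043^(1−α).
(58/66)^α = (1043/1057)^(1−α); take logs: α·ln(58/66) = (1−α)·ln(1043/1057), i.e. α·-0.129212 = (1−α)·-0.013334.
Thus α·(-0.142546) = -0.013334, so α = -0.013334/-0.142546 ≈ 0.094.

α ≈ 0.094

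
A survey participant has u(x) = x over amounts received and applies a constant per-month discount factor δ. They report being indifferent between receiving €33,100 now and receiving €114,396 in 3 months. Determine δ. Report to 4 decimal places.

δ ≈ 0.6614

Equating discounted utilities: u(33100) = δ^3·u(114396) ⇒ δ^3 = u(33100)/u(114396).
With u(x) = x: δ^3 = 33100/114396 = 0.28935.
Taking the cube root: δ = 0.28935^(1/3) ≈ 0.6614.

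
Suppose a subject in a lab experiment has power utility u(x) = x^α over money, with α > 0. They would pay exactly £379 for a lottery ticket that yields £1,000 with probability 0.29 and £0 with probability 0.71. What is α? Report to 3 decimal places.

The lottery's expected utility is 0.29·u(1000) + 0.71·u(0) = 0.29·1000^α (since u(0) = 0 for α > 0).
Indifference: 379^α = 0.29·1000^α, so (379/1000)^α = 0.29.
α = ln(0.29) / ln(379/1000) = -1.237874/-0.970219 ≈ 1.276.

α ≈ 1.276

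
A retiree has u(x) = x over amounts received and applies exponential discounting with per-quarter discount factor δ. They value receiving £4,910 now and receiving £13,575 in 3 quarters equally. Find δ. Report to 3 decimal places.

δ ≈ 0.712

Indifference means u(4910) = δ^3 · u(13575), so δ^3 = u(4910)/u(13575).
With u(x) = x: δ^3 = 4910/13575 = 0.36169.
Hence δ = (0.36169)^(1/3) = 0.71249.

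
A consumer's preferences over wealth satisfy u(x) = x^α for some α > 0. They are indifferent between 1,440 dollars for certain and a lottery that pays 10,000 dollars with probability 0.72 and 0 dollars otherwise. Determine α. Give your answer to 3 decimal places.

α ≈ 0.170

EU(lottery) = 0.72·10000^α + 0.28·0 = 0.72·10000^α.
Equating: 1440^α = 0.72·10000^α, i.e. 0.1440^α = 0.72.
α = ln(0.72) / ln(1440/10000) = -0.328504/-1.937942 ≈ 0.170.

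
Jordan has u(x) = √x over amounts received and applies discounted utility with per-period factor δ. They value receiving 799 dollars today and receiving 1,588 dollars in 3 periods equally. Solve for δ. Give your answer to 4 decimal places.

δ ≈ 0.8918

Indifference means u(799) = δ^3 · u(1588), so δ^3 = u(799)/u(1588).
With u(x) = √x: δ^3 = √799/√1588 = √(799/1588) = 0.70933.
Hence δ = (0.70933)^(1/3) = 0.891831.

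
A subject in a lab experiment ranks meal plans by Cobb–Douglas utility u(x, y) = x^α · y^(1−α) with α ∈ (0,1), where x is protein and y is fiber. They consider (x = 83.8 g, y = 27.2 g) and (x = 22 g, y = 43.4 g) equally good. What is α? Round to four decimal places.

α ≈ 0.2589

The Cobb–Douglas utilities coincide, so 83.8^α·27.2^(1−α) = 22^α·43.4^(1−α).
Taking logs: α·ln 83.8 + (1−α)·ln 27.2 = α·ln 22 + (1−α)·ln 43.4, i.e. α·1.3373906 = (1−α)·0.4672425.
So α/(1−α) = (0.4672425)/(1.3373906) = 0.3493688, and α = 0.3493688/1.3493688 ≈ 0.2589.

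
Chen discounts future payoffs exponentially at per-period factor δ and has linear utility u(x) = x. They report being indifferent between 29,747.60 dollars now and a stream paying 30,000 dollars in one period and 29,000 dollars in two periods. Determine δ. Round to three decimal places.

Equating present values: 29747.60 = 30000δ + 29000δ².
Rearranged: 29000δ² + 30000δ − 29747.60 = 0.
The positive root is δ = [−30000 + √(30000² + 4·29000·29747.60)] / (2·29000) = (−30000 + 65960.000)/58000 ≈ 0.620.

δ ≈ 0.620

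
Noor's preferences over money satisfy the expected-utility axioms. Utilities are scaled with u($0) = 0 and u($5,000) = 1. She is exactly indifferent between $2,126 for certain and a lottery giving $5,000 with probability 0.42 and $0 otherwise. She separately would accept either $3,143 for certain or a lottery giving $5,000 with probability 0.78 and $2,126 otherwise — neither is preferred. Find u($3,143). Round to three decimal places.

0.872

The first gamble pins u($2,126): it must equal 0.42·1 + 0.58·0 = 0.42.
The second indifference gives u($3,143) = 0.78·u($5,000) + 0.22·u($2,126) = 0.78·1.00 + 0.22·0.42 = 0.8724.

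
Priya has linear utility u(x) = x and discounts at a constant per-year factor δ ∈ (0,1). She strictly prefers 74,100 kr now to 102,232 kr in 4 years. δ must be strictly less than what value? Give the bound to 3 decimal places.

Under u(x) = x this choice says 74100 > δ^4·102232.
So δ^4 < 74100/102232 = 0.72482; taking the 4th root of both positive sides preserves the inequality.
δ < (74100/102232)^(1/4) ≈ 0.923.

δ < 0.923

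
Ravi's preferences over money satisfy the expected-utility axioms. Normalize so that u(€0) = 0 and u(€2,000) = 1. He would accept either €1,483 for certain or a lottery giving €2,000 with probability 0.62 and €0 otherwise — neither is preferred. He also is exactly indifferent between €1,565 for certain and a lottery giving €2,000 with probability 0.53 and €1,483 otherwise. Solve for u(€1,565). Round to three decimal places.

0.821

The first gamble pins u(€1,483): it must equal 0.62·1 + 0.38·0 = 0.62.
The second indifference gives u(€1,565) = 0.53·u(€2,000) + 0.47·u(€1,483) = 0.53·1.00 + 0.47·0.62 = 0.8214.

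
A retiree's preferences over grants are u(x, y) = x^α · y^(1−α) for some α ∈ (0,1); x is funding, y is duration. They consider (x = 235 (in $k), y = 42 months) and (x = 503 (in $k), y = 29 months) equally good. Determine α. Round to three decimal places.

The Cobb–Douglas utilities coincide, so 235^α·42^(1−α) = 503^α·29^(1−α).
Rearrange to (235/503)^α = (29/42)^(1−α) and take logs: α·-0.761005 = (1−α)·-0.370374.
With A = -0.761005 and B = -0.370374: α·A = (1−α)·B, so α = B/(A+B) = -0.370374/-1.131379 ≈ 0.327.

α ≈ 0.327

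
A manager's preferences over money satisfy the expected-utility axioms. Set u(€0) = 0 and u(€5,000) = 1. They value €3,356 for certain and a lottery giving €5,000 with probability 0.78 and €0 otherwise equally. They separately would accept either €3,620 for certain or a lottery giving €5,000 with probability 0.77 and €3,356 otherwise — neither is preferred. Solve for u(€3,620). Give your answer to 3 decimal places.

0.949

First, u(€3,356) = 0.78·u(€5,000) + 0.22·u(€0) = 0.78.
Chaining: u(€3,620) = 0.77·1.00 + 0.23·0.78 = 0.9494.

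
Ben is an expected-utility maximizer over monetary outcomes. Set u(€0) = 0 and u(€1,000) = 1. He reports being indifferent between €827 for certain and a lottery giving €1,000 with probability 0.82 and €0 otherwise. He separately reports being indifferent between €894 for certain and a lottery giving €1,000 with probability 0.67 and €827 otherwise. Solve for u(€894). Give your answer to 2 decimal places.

First, u(€827) = 0.82·u(€1,000) + 0.18·u(€0) = 0.82.
Chaining: u(€894) = 0.67·1.00 + 0.33·0.82 = 0.9406.

0.94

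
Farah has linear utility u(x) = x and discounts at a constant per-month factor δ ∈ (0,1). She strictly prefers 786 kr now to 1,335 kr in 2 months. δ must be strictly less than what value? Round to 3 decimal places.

Under u(x) = x this choice says 786 > δ^2·1335.
So δ^2 < 786/1335 = 0.58876; taking the square root of both positive sides preserves the inequality.
δ < 0.58876^(1/2) = 0.767.

δ < 0.767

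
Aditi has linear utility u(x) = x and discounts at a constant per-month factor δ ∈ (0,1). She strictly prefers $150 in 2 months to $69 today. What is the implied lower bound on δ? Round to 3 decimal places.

δ > 0.678

Under u(x) = x this choice says 69 < δ^2·150.
Hence δ^2 > 69/150 = 0.46000, and x ↦ x^(1/2) is increasing on (0,∞).
δ > 0.46000^(1/2) = 0.678.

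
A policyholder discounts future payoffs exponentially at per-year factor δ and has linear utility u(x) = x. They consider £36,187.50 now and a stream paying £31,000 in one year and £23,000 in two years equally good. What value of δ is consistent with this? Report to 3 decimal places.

Equating present values: 36187.50 = 31000δ + 23000δ².
That is, 23000δ² + 31000δ − 36187.50 = 0, a quadratic in δ.
By the quadratic formula (taking the positive root), δ = (−31000 + √4290250000.00) / 46000 ≈ 0.750.

δ ≈ 0.750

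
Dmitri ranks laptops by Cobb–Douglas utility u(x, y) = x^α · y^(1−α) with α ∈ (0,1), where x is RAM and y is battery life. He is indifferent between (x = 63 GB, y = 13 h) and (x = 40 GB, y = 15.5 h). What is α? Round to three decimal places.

Indifference: 63^α · 13^(1−α) = 40^α · 15.5^(1−α).
Rearrange to (63/40)^α = (15.5/13)^(1−α) and take logs: α·0.454255 = (1−α)·0.175891.
Thus α·(0.630146) = 0.175891, so α = 0.175891/0.630146 ≈ 0.279.

α ≈ 0.279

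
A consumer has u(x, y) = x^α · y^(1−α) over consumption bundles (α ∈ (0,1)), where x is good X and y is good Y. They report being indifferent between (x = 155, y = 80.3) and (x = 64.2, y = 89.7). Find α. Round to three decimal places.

Indifference: 155^α · 80.3^(1−α) = 64.2^α · 89.7^(1−α).
Rearrange to (155/64.2)^α = (89.7/80.3)^(1−α) and take logs: α·0.881422 = (1−α)·0.110701.
So α/(1−α) = (0.110701)/(0.881422) = 0.125594, and α = 0.125594/1.125594 ≈ 0.112.

α ≈ 0.112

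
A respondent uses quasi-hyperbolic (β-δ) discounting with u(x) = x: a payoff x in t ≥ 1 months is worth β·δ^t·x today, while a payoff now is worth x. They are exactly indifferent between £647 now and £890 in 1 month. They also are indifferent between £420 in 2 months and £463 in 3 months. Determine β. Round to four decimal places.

β ≈ 0.8014

Both payoffs in the second observation are in the future, so β drops out: δ^2·420 = δ^3·463 ⇒ δ = 420/463 = 0.90713.
Substituting δ into 647 = β·δ·890: β = 647/(807.343) ≈ 0.8014.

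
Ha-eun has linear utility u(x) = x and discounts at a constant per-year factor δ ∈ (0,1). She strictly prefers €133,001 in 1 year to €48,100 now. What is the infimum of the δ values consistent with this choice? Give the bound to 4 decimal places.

δ > 0.3617

Comparing present values: 48100 < δ·133001.
Dividing through by 133001 gives δ > 0.36165.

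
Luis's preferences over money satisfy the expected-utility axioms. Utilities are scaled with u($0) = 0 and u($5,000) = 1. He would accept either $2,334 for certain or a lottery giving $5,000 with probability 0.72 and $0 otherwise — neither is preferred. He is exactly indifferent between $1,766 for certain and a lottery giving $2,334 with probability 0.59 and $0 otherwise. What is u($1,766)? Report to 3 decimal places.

From the first indifference, u($2,334) = 0.72·u($5,000) + 0.28·u($0) = 0.72·1 + 0.28·0 = 0.72.
Then u($1,766) = 0.59·u($2,334) + 0.41·u($0) = 0.59·0.72 + 0.41·0.00 = 0.4248.

0.425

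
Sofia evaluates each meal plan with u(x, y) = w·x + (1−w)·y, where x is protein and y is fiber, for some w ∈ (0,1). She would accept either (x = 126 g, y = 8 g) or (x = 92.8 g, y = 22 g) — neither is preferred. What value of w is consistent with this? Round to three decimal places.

Indifference: w·126 + (1−w)·8 = w·92.8 + (1−w)·22.
w·(126−92.8) = (1−w)·(22−8), i.e. w·33.2 = (1−w)·14.
The marginal rate of substitution is 14/33.2, so w = 14/(33.2+14) = 0.297.

w = 0.297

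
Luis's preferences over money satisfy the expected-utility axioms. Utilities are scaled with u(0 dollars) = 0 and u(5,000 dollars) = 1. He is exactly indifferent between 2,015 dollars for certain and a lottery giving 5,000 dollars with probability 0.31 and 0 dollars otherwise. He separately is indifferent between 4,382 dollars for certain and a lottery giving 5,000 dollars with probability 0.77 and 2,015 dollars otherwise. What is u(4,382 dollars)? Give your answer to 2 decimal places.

0.84

The first gamble pins u(2,015 dollars): it must equal 0.31·1 + 0.69·0 = 0.31.
The second indifference gives u(4,382 dollars) = 0.77·u(5,000 dollars) + 0.23·u(2,015 dollars) = 0.77·1.00 + 0.23·0.31 = 0.8413.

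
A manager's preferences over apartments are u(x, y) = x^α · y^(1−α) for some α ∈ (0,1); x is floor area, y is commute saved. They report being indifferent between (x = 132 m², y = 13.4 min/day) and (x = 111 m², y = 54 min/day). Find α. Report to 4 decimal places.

α ≈ 0.8894

The Cobb–Douglas utilities coincide, so 132^α·13.4^(1−α) = 111^α·54^(1−α).
Taking logs: α·ln 132 + (1−α)·ln 13.4 = α·ln 111 + (1−α)·ln 54, i.e. α·0.1732717 = (1−α)·1.3937293.
Thus α·(1.5670010) = 1.3937293, so α = 1.3937293/1.5670010 ≈ 0.8894.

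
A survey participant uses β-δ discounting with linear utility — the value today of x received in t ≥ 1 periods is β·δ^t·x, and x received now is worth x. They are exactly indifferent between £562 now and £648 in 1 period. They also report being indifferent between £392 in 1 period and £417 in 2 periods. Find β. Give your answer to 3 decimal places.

From the later pair, β·δ^1·392 = β·δ^2·417; dividing through, δ = 392/417 = 0.94005.
Now use the now-vs-future pair: 562 = β·δ·648 gives β = 562/(0.94005·648) ≈ 0.923.

β ≈ 0.923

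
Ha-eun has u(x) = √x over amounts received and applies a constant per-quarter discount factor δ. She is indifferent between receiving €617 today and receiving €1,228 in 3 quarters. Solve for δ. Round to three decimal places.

Equating discounted utilities: u(617) = δ^3·u(1228) ⇒ δ^3 = u(617)/u(1228).
Since u(x) = √x, δ^3 = √(617/1228) = 0.70883.
Taking the cube root: δ = 0.70883^(1/3) ≈ 0.892.

δ ≈ 0.892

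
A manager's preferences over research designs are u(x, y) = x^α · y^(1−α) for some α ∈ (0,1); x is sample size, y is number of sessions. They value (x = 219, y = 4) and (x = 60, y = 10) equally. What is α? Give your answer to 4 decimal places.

Indifference: 219^α · 4^(1−α) = 60^α · 10^(1−α).
Taking logs: α·ln 219 + (1−α)·ln 4 = α·ln 60 + (1−α)·ln 10, i.e. α·1.2947272 = (1−α)·0.9162907.
Thus α·(2.2110179) = 0.9162907, so α = 0.9162907/2.2110179 ≈ 0.4144.

α ≈ 0.4144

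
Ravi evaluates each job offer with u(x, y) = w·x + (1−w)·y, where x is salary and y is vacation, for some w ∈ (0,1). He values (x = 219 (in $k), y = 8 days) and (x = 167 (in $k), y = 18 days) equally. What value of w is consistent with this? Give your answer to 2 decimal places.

w = 0.16

Indifference: w·219 + (1−w)·8 = w·167 + (1−w)·18.
Rearranging, 52·w − 10·(1−w) = 0.
Hence w = 10/(52+10) = 10/62 = 0.16.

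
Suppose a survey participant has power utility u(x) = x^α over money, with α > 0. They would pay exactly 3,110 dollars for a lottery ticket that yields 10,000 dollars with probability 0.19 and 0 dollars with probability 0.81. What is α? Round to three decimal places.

Since u(0) = 0, the lottery's EU is 0.19·10000^α.
Indifference: 3110^α = 0.19·10000^α, so (3110/10000)^α = 0.19.
Taking logs: α·ln(3110/10000) = ln(0.19), so α = -1.660731 / -1.167962 ≈ 1.422.

α ≈ 1.422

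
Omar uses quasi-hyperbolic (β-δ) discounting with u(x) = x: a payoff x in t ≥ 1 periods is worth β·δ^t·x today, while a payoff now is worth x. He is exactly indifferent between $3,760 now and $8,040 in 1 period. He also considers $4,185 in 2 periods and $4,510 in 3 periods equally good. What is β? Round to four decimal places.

β ≈ 0.5040

From the later pair, β·δ^2·4185 = β·δ^3·4510; dividing through, δ = 4185/4510 = 0.92794.
Now use the now-vs-future pair: 3760 = β·δ·8040 gives β = 3760/(0.92794·8040) ≈ 0.5040.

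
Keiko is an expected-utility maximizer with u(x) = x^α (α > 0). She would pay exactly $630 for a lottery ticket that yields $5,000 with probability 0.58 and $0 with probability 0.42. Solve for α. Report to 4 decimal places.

α ≈ 0.2630

Since u(0) = 0, the lottery's EU is 0.58·5000^α.
Setting u(630) equal to that: 630^α = 0.58·5000^α ⇒ (630/5000)^α = 0.58.
α = ln(0.58) / ln(630/5000) = -0.5447272/-2.0714734 ≈ 0.2630.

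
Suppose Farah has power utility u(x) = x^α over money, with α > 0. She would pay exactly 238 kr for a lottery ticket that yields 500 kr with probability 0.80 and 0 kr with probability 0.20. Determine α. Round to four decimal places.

α ≈ 0.3006

EU(lottery) = 0.80·500^α + 0.20·0 = 0.80·500^α.
Setting u(238) equal to that: 238^α = 0.80·500^α ⇒ (238/500)^α = 0.80.
Taking logs: α·ln(238/500) = ln(0.80), so α = -0.2231436 / -0.7423374 ≈ 0.3006.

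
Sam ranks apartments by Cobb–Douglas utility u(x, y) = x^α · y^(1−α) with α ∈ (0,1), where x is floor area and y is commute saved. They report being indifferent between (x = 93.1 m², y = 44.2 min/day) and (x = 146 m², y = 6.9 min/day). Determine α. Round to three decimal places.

Indifference: 93.1^α · 44.2^(1−α) = 146^α · 6.9^(1−α).
(93.1/146)^α = (6.9/44.2)^(1−α); take logs: α·ln(93.1/146) = (1−α)·ln(6.9/44.2), i.e. α·-0.449932 = (1−α)·-1.857203.
Thus α·(-2.307135) = -1.857203, so α = -1.857203/-2.307135 ≈ 0.805.

α ≈ 0.805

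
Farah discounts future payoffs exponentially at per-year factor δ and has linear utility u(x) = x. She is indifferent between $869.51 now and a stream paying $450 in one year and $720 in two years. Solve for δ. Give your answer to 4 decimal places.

Equating present values: 869.51 = 450δ + 720δ².
Rearranged: 720δ² + 450δ − 869.51 = 0.
δ = (−450 + √(450² + 4·720·869.51)) / (2·720) = (−450 + √2706688.80) / 1440 ≈ 0.8300.

δ ≈ 0.8300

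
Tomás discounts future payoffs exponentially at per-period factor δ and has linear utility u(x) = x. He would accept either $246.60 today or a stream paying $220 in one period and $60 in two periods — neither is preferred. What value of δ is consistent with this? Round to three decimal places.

δ ≈ 0.900

Present value of the stream is 220·δ + 60·δ². Indifference gives 220δ + 60δ² = 246.60.
That is, 60δ² + 220δ − 246.60 = 0, a quadratic in δ.
The positive root is δ = [−220 + √(220² + 4·60·246.60)] / (2·60) = (−220 + 328.000)/120 ≈ 0.900.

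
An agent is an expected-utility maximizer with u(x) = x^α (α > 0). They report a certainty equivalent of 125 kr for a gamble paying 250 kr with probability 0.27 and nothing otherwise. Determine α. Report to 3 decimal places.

α ≈ 1.889

The lottery's expected utility is 0.27·u(250) + 0.73·u(0) = 0.27·250^α (since u(0) = 0 for α > 0).
Equating: 125^α = 0.27·250^α, i.e. 0.5000^α = 0.27.
α = ln(0.27) / ln(125/250) = -1.309333/-0.693147 ≈ 1.889.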